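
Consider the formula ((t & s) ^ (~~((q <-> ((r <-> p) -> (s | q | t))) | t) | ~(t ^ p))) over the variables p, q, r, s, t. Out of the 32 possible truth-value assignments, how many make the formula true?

21

p  q  r  s  t  |  φ
0  0  0  0  0  |  1
0  0  0  0  1  |  1
0  0  0  1  0  |  1
0  0  0  1  1  |  0
0  0  1  0  0  |  1
0  0  1  0  1  |  1
0  0  1  1  0  |  1
0  0  1  1  1  |  0
0  1  0  0  0  |  1
0  1  0  0  1  |  1
0  1  0  1  0  |  1
0  1  0  1  1  |  0
0  1  1  0  0  |  1
0  1  1  0  1  |  1
0  1  1  1  0  |  1
0  1  1  1  1  |  0
1  0  0  0  0  |  0
1  0  0  0  1  |  1
1  0  0  1  0  |  0
1  0  0  1  1  |  0
1  0  1  0  0  |  1
1  0  1  0  1  |  1
1  0  1  1  0  |  0
1  0  1  1  1  |  0
1  1  0  0  0  |  1
1  1  0  0  1  |  1
1  1  0  1  0  |  1
1  1  0  1  1  |  0
1  1  1  0  0  |  1
1  1  1  0  1  |  1
1  1  1  1  0  |  1
1  1  1  1  1  |  0
The formula is true on 21 of the 32 rows.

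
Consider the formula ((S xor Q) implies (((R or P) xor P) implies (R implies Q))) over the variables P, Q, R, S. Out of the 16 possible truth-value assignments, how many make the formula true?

P | Q | R | S | φ
- | - | - | - | -
T | T | T | T | T
T | T | T | F | T
T | T | F | T | T
T | T | F | F | T
T | F | T | T | T
T | F | T | F | T
T | F | F | T | T
T | F | F | F | T
F | T | T | T | T
F | T | T | F | T
F | T | F | T | T
F | T | F | F | T
F | F | T | T | F
F | F | T | F | T
F | F | F | T | T
F | F | F | F | T
The formula is true on 15 of the 16 rows.

15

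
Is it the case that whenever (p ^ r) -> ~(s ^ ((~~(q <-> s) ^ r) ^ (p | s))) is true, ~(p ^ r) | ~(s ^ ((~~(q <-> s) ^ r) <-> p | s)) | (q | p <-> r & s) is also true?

no

p | q | r | s | φ | ψ
- | - | - | - | - | -
T | T | T | T | T | T
T | T | T | F | T | T
T | T | F | T | F | T
T | T | F | F | F | T
T | F | T | T | T | T
T | F | T | F | T | T
T | F | F | T | T | F
T | F | F | F | T | F
F | T | T | T | T | T
F | T | T | F | F | T
F | T | F | T | T | T
F | T | F | F | T | T
F | F | T | T | F | T
F | F | T | F | T | T
F | F | F | T | T | T
F | F | F | F | T | T
At p=T, q=F, r=F, s=T we have φ true but ψ false, so φ does not entail ψ.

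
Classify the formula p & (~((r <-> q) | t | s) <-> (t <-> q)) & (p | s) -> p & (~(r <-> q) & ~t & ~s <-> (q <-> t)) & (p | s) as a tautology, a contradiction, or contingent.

tautology

p | q | r | s | t | φ
- | - | - | - | - | -
F | F | F | F | F | T
F | F | F | F | T | T
F | F | F | T | F | T
F | F | F | T | T | T
F | F | T | F | F | T
F | F | T | F | T | T
F | F | T | T | F | T
F | F | T | T | T | T
F | T | F | F | F | T
F | T | F | F | T | T
F | T | F | T | F | T
F | T | F | T | T | T
F | T | T | F | F | T
F | T | T | F | T | T
F | T | T | T | F | T
F | T | T | T | T | T
T | F | F | F | F | T
T | F | F | F | T | T
T | F | F | T | F | T
T | F | F | T | T | T
T | F | T | F | F | T
T | F | T | F | T | T
T | F | T | T | F | T
T | F | T | T | T | T
T | T | F | F | F | T
T | T | F | F | T | T
T | T | F | T | F | T
T | T | F | T | T | T
T | T | T | F | F | T
T | T | T | F | T | T
T | T | T | T | F | T
T | T | T | T | T | T
Every row is T, so the formula is a tautology.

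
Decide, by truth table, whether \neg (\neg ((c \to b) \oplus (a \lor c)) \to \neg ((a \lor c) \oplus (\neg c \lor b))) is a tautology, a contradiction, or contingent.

a | b | c | (c \to b) | (a \lor c) | \neg c | (\neg c \lor b) | φ
- | - | - | --------- | ---------- | ------ | --------------- | -
1 | 1 | 1 |     1     |     1      |   0    |        1        | 0
1 | 1 | 0 |     1     |     1      |   1    |        1        | 0
1 | 0 | 1 |     0     |     1      |   0    |        0        | 0
1 | 0 | 0 |     1     |     1      |   1    |        1        | 0
0 | 1 | 1 |     1     |     1      |   0    |        1        | 0
0 | 1 | 0 |     1     |     0      |   1    |        1        | 0
0 | 0 | 1 |     0     |     1      |   0    |        0        | 0
0 | 0 | 0 |     1     |     0      |   1    |        1        | 0
Every row is 0, so the formula is a contradiction.

contradiction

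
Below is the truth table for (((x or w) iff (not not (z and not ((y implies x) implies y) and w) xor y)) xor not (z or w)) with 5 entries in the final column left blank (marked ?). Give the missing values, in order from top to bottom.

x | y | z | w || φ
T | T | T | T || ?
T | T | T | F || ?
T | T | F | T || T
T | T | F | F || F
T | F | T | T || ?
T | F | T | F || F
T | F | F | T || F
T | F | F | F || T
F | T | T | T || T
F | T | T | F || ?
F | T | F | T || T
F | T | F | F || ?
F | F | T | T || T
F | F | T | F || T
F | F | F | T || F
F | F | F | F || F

T, T, T, F, T

Row x=T, y=T, z=T, w=T: ((x or w) iff (not not (z and not ((y implies x) implies y) and w) xor y)) = T, not (z or w) = F, so the formula = T.
Row x=T, y=T, z=T, w=F: ((x or w) iff (not not (z and not ((y implies x) implies y) and w) xor y)) = T, not (z or w) = F, so the formula = T.
Row x=T, y=F, z=T, w=T: ((x or w) iff (not not (z and not ((y implies x) implies y) and w) xor y)) = T, not (z or w) = F, so the formula = T.
Row x=F, y=T, z=T, w=F: ((x or w) iff (not not (z and not ((y implies x) implies y) and w) xor y)) = F, not (z or w) = F, so the formula = F.
Row x=F, y=T, z=F, w=F: ((x or w) iff (not not (z and not ((y implies x) implies y) and w) xor y)) = F, not (z or w) = T, so the formula = T.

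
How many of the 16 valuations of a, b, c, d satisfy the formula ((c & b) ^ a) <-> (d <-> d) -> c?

  a   |   b   |   c   |   d   |   φ  
----- | ----- | ----- | ----- | -----
 True |  True |  True |  True | False
 True |  True |  True | False | False
 True |  True | False |  True | False
 True |  True | False | False | False
 True | False |  True |  True |  True
 True | False |  True | False |  True
 True | False | False |  True | False
 True | False | False | False | False
False |  True |  True |  True |  True
False |  True |  True | False |  True
False |  True | False |  True |  True
False |  True | False | False |  True
False | False |  True |  True | False
False | False |  True | False | False
False | False | False |  True |  True
False | False | False | False |  True
The formula is true on 8 of the 16 rows.

8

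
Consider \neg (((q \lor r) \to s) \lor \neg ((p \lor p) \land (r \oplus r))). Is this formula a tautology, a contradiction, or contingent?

p  q  r  s  |  φ
F  F  F  F  |  F
F  F  F  T  |  F
F  F  T  F  |  F
F  F  T  T  |  F
F  T  F  F  |  F
F  T  F  T  |  F
F  T  T  F  |  F
F  T  T  T  |  F
T  F  F  F  |  F
T  F  F  T  |  F
T  F  T  F  |  F
T  F  T  T  |  F
T  T  F  F  |  F
T  T  F  T  |  F
T  T  T  F  |  F
T  T  T  T  |  F
Every row is F, so the formula is a contradiction.

contradiction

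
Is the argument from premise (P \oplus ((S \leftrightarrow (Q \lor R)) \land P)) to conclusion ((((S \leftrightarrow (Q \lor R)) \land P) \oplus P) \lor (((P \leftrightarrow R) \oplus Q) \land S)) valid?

yes

P | Q | R | S || φ | ψ
F | F | F | F || F | F
F | F | F | T || F | T
F | F | T | F || F | F
F | F | T | T || F | F
F | T | F | F || F | F
F | T | F | T || F | F
F | T | T | F || F | F
F | T | T | T || F | T
T | F | F | F || F | F
T | F | F | T || T | T
T | F | T | F || T | T
T | F | T | T || F | T
T | T | F | F || T | T
T | T | F | T || F | T
T | T | T | F || T | T
T | T | T | T || F | F
In every row where φ is true, ψ is also true, so φ ⊨ ψ.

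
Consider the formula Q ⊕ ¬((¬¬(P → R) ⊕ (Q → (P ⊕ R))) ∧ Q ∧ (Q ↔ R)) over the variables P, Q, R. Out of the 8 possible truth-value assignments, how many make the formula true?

5

  P   |   Q   |   R   ||   φ  
 True |  True |  True ||  True
 True |  True | False || False
 True | False |  True ||  True
 True | False | False ||  True
False |  True |  True || False
False |  True | False || False
False | False |  True ||  True
False | False | False ||  True
The formula is true on 5 of the 8 rows.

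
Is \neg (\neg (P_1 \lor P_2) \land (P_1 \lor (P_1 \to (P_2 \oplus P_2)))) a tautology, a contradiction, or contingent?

contingent

P_1 | P_2 | φ
--- | --- | -
 T  |  T  | T
 T  |  F  | T
 F  |  T  | T
 F  |  F  | F
3 of 4 rows are T, so the formula is contingent.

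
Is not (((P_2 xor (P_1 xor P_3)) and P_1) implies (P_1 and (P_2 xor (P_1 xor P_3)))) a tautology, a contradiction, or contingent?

P_1 | P_2 | P_3 || (P_1 xor P_3) | (P_2 xor (P_1 xor P_3)) | φ
 T  |  T  |  T  ||       F       |            T            | F
 T  |  T  |  F  ||       T       |            F            | F
 T  |  F  |  T  ||       F       |            F            | F
 T  |  F  |  F  ||       T       |            T            | F
 F  |  T  |  T  ||       T       |            F            | F
 F  |  T  |  F  ||       F       |            T            | F
 F  |  F  |  T  ||       T       |            T            | F
 F  |  F  |  F  ||       F       |            F            | F
Every row is F, so the formula is a contradiction.

contradiction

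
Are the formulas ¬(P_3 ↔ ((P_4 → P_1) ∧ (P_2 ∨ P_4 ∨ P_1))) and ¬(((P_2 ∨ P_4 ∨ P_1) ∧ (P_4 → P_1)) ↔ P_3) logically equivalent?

equivalent

P_1 | P_2 | P_3 | P_4 || φ | ψ
 1  |  1  |  1  |  1  || 0 | 0
 1  |  1  |  1  |  0  || 0 | 0
 1  |  1  |  0  |  1  || 1 | 1
 1  |  1  |  0  |  0  || 1 | 1
 1  |  0  |  1  |  1  || 0 | 0
 1  |  0  |  1  |  0  || 0 | 0
 1  |  0  |  0  |  1  || 1 | 1
 1  |  0  |  0  |  0  || 1 | 1
 0  |  1  |  1  |  1  || 1 | 1
 0  |  1  |  1  |  0  || 0 | 0
 0  |  1  |  0  |  1  || 0 | 0
 0  |  1  |  0  |  0  || 1 | 1
 0  |  0  |  1  |  1  || 1 | 1
 0  |  0  |  1  |  0  || 1 | 1
 0  |  0  |  0  |  1  || 0 | 0
 0  |  0  |  0  |  0  || 0 | 0
The columns for φ and ψ agree on every row, so they are logically equivalent.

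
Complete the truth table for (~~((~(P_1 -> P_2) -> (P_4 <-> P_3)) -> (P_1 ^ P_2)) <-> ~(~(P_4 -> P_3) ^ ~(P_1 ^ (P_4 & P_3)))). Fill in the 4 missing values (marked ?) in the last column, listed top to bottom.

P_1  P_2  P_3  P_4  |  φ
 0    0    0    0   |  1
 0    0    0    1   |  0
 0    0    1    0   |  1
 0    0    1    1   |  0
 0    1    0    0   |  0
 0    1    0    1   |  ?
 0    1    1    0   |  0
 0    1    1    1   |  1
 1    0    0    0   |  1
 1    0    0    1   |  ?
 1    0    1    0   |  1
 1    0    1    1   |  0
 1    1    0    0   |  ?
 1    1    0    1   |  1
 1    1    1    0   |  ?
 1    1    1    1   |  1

1, 0, 0, 0

Row P_1=0, P_2=1, P_3=0, P_4=1: ~~((~(P_1 -> P_2) -> (P_4 <-> P_3)) -> (P_1 ^ P_2)) = 1, ~(~(P_4 -> P_3) ^ ~(P_1 ^ (P_4 & P_3))) = 1, so the formula = 1.
Row P_1=1, P_2=0, P_3=0, P_4=1: ~~((~(P_1 -> P_2) -> (P_4 <-> P_3)) -> (P_1 ^ P_2)) = 1, ~(~(P_4 -> P_3) ^ ~(P_1 ^ (P_4 & P_3))) = 0, so the formula = 0.
Row P_1=1, P_2=1, P_3=0, P_4=0: ~~((~(P_1 -> P_2) -> (P_4 <-> P_3)) -> (P_1 ^ P_2)) = 0, ~(~(P_4 -> P_3) ^ ~(P_1 ^ (P_4 & P_3))) = 1, so the formula = 0.
Row P_1=1, P_2=1, P_3=1, P_4=0: ~~((~(P_1 -> P_2) -> (P_4 <-> P_3)) -> (P_1 ^ P_2)) = 0, ~(~(P_4 -> P_3) ^ ~(P_1 ^ (P_4 & P_3))) = 1, so the formula = 0.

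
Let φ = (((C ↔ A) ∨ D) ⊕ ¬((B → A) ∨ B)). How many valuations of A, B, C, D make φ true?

A  B  C  D  |  (C ↔ A)  ((C ↔ A) ∨ D)  (B → A)  ((B → A) ∨ B)  ¬((B → A) ∨ B)  φ
T  T  T  T  |     T           T           T           T              F         T
T  T  T  F  |     T           T           T           T              F         T
T  T  F  T  |     F           T           T           T              F         T
T  T  F  F  |     F           F           T           T              F         F
T  F  T  T  |     T           T           T           T              F         T
T  F  T  F  |     T           T           T           T              F         T
T  F  F  T  |     F           T           T           T              F         T
T  F  F  F  |     F           F           T           T              F         F
F  T  T  T  |     F           T           F           T              F         T
F  T  T  F  |     F           F           F           T              F         F
F  T  F  T  |     T           T           F           T              F         T
F  T  F  F  |     T           T           F           T              F         T
F  F  T  T  |     F           T           T           T              F         T
F  F  T  F  |     F           F           T           T              F         F
F  F  F  T  |     T           T           T           T              F         T
F  F  F  F  |     T           T           T           T              F         T
The formula is true on 12 of the 16 rows.

12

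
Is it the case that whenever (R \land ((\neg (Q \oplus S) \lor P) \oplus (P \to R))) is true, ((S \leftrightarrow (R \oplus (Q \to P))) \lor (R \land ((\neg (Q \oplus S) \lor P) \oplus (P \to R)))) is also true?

yes

P | Q | R | S | φ | ψ
- | - | - | - | - | -
F | F | F | F | F | F
F | F | F | T | F | T
F | F | T | F | F | T
F | F | T | T | T | T
F | T | F | F | F | T
F | T | F | T | F | F
F | T | T | F | T | T
F | T | T | T | F | T
T | F | F | F | F | F
T | F | F | T | F | T
T | F | T | F | F | T
T | F | T | T | F | F
T | T | F | F | F | F
T | T | F | T | F | T
T | T | T | F | F | T
T | T | T | T | F | F
In every row where φ is true, ψ is also true, so φ ⊨ ψ.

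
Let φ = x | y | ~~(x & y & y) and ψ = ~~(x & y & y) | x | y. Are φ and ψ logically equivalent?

equivalent

x | y || φ | ψ
F | F || F | F
F | T || T | T
T | F || T | T
T | T || T | T
The columns for φ and ψ agree on every row, so they are logically equivalent.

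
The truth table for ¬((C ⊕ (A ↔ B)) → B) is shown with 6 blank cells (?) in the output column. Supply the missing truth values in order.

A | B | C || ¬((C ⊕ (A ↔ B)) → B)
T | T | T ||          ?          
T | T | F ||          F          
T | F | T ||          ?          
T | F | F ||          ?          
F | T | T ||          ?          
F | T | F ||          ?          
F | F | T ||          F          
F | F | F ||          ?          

F, T, F, F, F, T

Row A=T, B=T, C=T: (C ⊕ (A ↔ B)) = F, ((C ⊕ (A ↔ B)) → B) = T, so ¬((C ⊕ (A ↔ B)) → B) = F.
Row A=T, B=F, C=T: (C ⊕ (A ↔ B)) = T, ((C ⊕ (A ↔ B)) → B) = F, so ¬((C ⊕ (A ↔ B)) → B) = T.
Row A=T, B=F, C=F: (C ⊕ (A ↔ B)) = F, ((C ⊕ (A ↔ B)) → B) = T, so ¬((C ⊕ (A ↔ B)) → B) = F.
Row A=F, B=T, C=T: (C ⊕ (A ↔ B)) = T, ((C ⊕ (A ↔ B)) → B) = T, so ¬((C ⊕ (A ↔ B)) → B) = F.
Row A=F, B=T, C=F: (C ⊕ (A ↔ B)) = F, ((C ⊕ (A ↔ B)) → B) = T, so ¬((C ⊕ (A ↔ B)) → B) = F.
Row A=F, B=F, C=F: (C ⊕ (A ↔ B)) = T, ((C ⊕ (A ↔ B)) → B) = F, so ¬((C ⊕ (A ↔ B)) → B) = T.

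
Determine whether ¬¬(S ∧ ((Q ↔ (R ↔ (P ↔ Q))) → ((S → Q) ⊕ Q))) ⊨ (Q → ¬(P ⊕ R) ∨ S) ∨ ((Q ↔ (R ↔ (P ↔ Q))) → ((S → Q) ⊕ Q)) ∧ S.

yes

P  Q  R  S  |  φ  ψ
T  T  T  T  |  F  T
T  T  T  F  |  F  T
T  T  F  T  |  T  T
T  T  F  F  |  F  F
T  F  T  T  |  F  T
T  F  T  F  |  F  T
T  F  F  T  |  T  T
T  F  F  F  |  F  T
F  T  T  T  |  T  T
F  T  T  F  |  F  F
F  T  F  T  |  F  T
F  T  F  F  |  F  T
F  F  T  T  |  T  T
F  F  T  F  |  F  T
F  F  F  T  |  F  T
F  F  F  F  |  F  T
In every row where φ is true, ψ is also true, so φ ⊨ ψ.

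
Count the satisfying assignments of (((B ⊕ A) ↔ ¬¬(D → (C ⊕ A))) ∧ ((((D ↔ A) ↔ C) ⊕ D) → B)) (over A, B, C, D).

6

  A   |   B   |   C   |   D   | (B ⊕ A) | (C ⊕ A) | (D → (C ⊕ A)) | ¬(D → (C ⊕ A)) | ¬¬(D → (C ⊕ A)) | ((B ⊕ A) ↔ ¬¬(D → (C ⊕ A))) | (D ↔ A) | ((D ↔ A) ↔ C) | (((D ↔ A) ↔ C) ⊕ D) | ((((D ↔ A) ↔ C) ⊕ D) → B) |   φ  
----- | ----- | ----- | ----- | ------- | ------- | ------------- | -------------- | --------------- | --------------------------- | ------- | ------------- | ------------------- | ------------------------- | -----
 True |  True |  True |  True |  False  |  False  |     False     |      True      |      False      |             True            |   True  |      True     |        False        |            True           |  True
 True |  True |  True | False |  False  |  False  |      True     |     False      |       True      |            False            |  False  |     False     |        False        |            True           | False
 True |  True | False |  True |  False  |   True  |      True     |     False      |       True      |            False            |   True  |     False     |         True        |            True           | False
 True |  True | False | False |  False  |   True  |      True     |     False      |       True      |            False            |  False  |      True     |         True        |            True           | False
 True | False |  True |  True |   True  |  False  |     False     |      True      |      False      |            False            |   True  |      True     |        False        |            True           | False
 True | False |  True | False |   True  |  False  |      True     |     False      |       True      |             True            |  False  |     False     |        False        |            True           |  True
 True | False | False |  True |   True  |   True  |      True     |     False      |       True      |             True            |   True  |     False     |         True        |           False           | False
 True | False | False | False |   True  |   True  |      True     |     False      |       True      |             True            |  False  |      True     |         True        |           False           | False
False |  True |  True |  True |   True  |   True  |      True     |     False      |       True      |             True            |  False  |     False     |         True        |            True           |  True
False |  True |  True | False |   True  |   True  |      True     |     False      |       True      |             True            |   True  |      True     |         True        |            True           |  True
False |  True | False |  True |   True  |  False  |     False     |      True      |      False      |            False            |  False  |      True     |        False        |            True           | False
False |  True | False | False |   True  |  False  |      True     |     False      |       True      |             True            |   True  |     False     |        False        |            True           |  True
False | False |  True |  True |  False  |   True  |      True     |     False      |       True      |            False            |  False  |     False     |         True        |           False           | False
False | False |  True | False |  False  |   True  |      True     |     False      |       True      |            False            |   True  |      True     |         True        |           False           | False
False | False | False |  True |  False  |  False  |     False     |      True      |      False      |             True            |  False  |      True     |        False        |            True           |  True
False | False | False | False |  False  |  False  |      True     |     False      |       True      |            False            |   True  |     False     |        False        |            True           | False
The formula is true on 6 of the 16 rows.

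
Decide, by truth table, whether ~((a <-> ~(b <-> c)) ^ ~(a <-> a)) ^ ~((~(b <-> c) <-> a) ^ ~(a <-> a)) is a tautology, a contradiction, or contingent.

  a   |   b   |   c   |   φ  
----- | ----- | ----- | -----
False | False | False | False
False | False |  True | False
False |  True | False | False
False |  True |  True | False
 True | False | False | False
 True | False |  True | False
 True |  True | False | False
 True |  True |  True | False
Every row is False, so the formula is a contradiction.

contradiction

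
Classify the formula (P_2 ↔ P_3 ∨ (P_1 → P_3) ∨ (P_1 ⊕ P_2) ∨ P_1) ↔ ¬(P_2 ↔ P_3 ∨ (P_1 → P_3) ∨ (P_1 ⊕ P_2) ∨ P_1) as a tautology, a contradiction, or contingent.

P_1 | P_2 | P_3 | (P_1 → P_3) | (P_1 ⊕ P_2) | φ
--- | --- | --- | ----------- | ----------- | -
 1  |  1  |  1  |      1      |      0      | 0
 1  |  1  |  0  |      0      |      0      | 0
 1  |  0  |  1  |      1      |      1      | 0
 1  |  0  |  0  |      0      |      1      | 0
 0  |  1  |  1  |      1      |      1      | 0
 0  |  1  |  0  |      1      |      1      | 0
 0  |  0  |  1  |      1      |      0      | 0
 0  |  0  |  0  |      1      |      0      | 0
Every row is 0, so the formula is a contradiction.

contradiction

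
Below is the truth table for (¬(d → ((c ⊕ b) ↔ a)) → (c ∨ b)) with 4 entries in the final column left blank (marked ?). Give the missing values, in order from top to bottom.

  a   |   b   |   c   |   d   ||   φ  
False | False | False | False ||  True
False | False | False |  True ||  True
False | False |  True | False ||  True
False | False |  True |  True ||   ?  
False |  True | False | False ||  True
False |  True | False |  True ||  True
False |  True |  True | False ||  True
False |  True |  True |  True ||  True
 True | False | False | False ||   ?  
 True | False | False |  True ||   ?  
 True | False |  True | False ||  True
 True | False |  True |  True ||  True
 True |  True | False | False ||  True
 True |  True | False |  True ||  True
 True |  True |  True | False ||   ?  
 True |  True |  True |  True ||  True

True, True, False, True

Row a=False, b=False, c=True, d=True: ¬(d → ((c ⊕ b) ↔ a)) = True, (c ∨ b) = True, so the formula = True.
Row a=True, b=False, c=False, d=False: ¬(d → ((c ⊕ b) ↔ a)) = False, (c ∨ b) = False, so the formula = True.
Row a=True, b=False, c=False, d=True: ¬(d → ((c ⊕ b) ↔ a)) = True, (c ∨ b) = False, so the formula = False.
Row a=True, b=True, c=True, d=False: ¬(d → ((c ⊕ b) ↔ a)) = False, (c ∨ b) = True, so the formula = True.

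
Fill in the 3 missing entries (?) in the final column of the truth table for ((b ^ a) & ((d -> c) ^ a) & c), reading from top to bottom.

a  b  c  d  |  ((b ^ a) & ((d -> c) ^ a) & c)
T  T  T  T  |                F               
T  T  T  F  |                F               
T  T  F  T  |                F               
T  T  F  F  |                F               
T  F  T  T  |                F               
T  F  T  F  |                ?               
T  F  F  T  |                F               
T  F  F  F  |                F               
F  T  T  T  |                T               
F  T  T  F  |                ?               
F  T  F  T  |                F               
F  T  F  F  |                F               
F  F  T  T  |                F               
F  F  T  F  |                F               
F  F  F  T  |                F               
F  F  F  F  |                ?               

F, T, F

Row a=T, b=F, c=T, d=F: (b ^ a) = T, ((d -> c) ^ a) = F, so ((b ^ a) & ((d -> c) ^ a) & c) = F.
Row a=F, b=T, c=T, d=F: (b ^ a) = T, ((d -> c) ^ a) = T, so ((b ^ a) & ((d -> c) ^ a) & c) = T.
Row a=F, b=F, c=F, d=F: (b ^ a) = F, ((d -> c) ^ a) = T, so ((b ^ a) & ((d -> c) ^ a) & c) = F.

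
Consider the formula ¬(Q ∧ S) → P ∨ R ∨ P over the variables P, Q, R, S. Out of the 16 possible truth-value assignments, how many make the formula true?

13

P  Q  R  S  |  (¬(Q ∧ S) → (P ∨ R ∨ P))
F  F  F  F  |             F            
F  F  F  T  |             F            
F  F  T  F  |             T            
F  F  T  T  |             T            
F  T  F  F  |             F            
F  T  F  T  |             T            
F  T  T  F  |             T            
F  T  T  T  |             T            
T  F  F  F  |             T            
T  F  F  T  |             T            
T  F  T  F  |             T            
T  F  T  T  |             T            
T  T  F  F  |             T            
T  T  F  T  |             T            
T  T  T  F  |             T            
T  T  T  T  |             T            
The formula is true on 13 of the 16 rows.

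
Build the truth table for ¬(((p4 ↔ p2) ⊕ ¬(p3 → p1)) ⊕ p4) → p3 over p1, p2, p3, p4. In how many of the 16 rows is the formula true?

p1 | p2 | p3 | p4 | (p4 ↔ p2) | (p3 → p1) | ¬(p3 → p1) | ((p4 ↔ p2) ⊕ ¬(p3 → p1)) | φ
-- | -- | -- | -- | --------- | --------- | ---------- | ------------------------ | -
T  | T  | T  | T  |     T     |     T     |     F      |            T             | T
T  | T  | T  | F  |     F     |     T     |     F      |            F             | T
T  | T  | F  | T  |     T     |     T     |     F      |            T             | F
T  | T  | F  | F  |     F     |     T     |     F      |            F             | F
T  | F  | T  | T  |     F     |     T     |     F      |            F             | T
T  | F  | T  | F  |     T     |     T     |     F      |            T             | T
T  | F  | F  | T  |     F     |     T     |     F      |            F             | T
T  | F  | F  | F  |     T     |     T     |     F      |            T             | T
F  | T  | T  | T  |     T     |     F     |     T      |            F             | T
F  | T  | T  | F  |     F     |     F     |     T      |            T             | T
F  | T  | F  | T  |     T     |     T     |     F      |            T             | F
F  | T  | F  | F  |     F     |     T     |     F      |            F             | F
F  | F  | T  | T  |     F     |     F     |     T      |            T             | T
F  | F  | T  | F  |     T     |     F     |     T      |            F             | T
F  | F  | F  | T  |     F     |     T     |     F      |            F             | T
F  | F  | F  | F  |     T     |     T     |     F      |            T             | T
The formula is true on 12 of the 16 rows.

12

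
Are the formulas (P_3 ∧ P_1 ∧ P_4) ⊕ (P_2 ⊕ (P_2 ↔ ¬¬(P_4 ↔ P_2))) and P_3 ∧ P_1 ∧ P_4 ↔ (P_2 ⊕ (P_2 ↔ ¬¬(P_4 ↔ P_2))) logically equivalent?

P_1 | P_2 | P_3 | P_4 | φ | ψ
--- | --- | --- | --- | - | -
 F  |  F  |  F  |  F  | F | T
 F  |  F  |  F  |  T  | T | F
 F  |  F  |  T  |  F  | F | T
 F  |  F  |  T  |  T  | T | F
 F  |  T  |  F  |  F  | T | F
 F  |  T  |  F  |  T  | F | T
 F  |  T  |  T  |  F  | T | F
 F  |  T  |  T  |  T  | F | T
 T  |  F  |  F  |  F  | F | T
 T  |  F  |  F  |  T  | T | F
 T  |  F  |  T  |  F  | F | T
 T  |  F  |  T  |  T  | F | T
 T  |  T  |  F  |  F  | T | F
 T  |  T  |  F  |  T  | F | T
 T  |  T  |  T  |  F  | T | F
 T  |  T  |  T  |  T  | T | F
The columns differ at P_1=F, P_2=F, P_3=F, P_4=F (φ=F, ψ=T), so they are not equivalent.

not equivalent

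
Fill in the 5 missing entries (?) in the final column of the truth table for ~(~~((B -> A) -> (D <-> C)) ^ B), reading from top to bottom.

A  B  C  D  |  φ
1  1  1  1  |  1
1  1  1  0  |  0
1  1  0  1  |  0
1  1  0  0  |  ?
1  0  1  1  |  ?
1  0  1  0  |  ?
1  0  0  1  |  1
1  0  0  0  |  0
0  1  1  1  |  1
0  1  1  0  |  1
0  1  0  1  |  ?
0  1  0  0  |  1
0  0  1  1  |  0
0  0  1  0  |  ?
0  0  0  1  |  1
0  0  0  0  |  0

Row A=1, B=1, C=0, D=0: ~~((B -> A) -> (D <-> C)) = 1, (~~((B -> A) -> (D <-> C)) ^ B) = 0, so the formula = 1.
Row A=1, B=0, C=1, D=1: ~~((B -> A) -> (D <-> C)) = 1, (~~((B -> A) -> (D <-> C)) ^ B) = 1, so the formula = 0.
Row A=1, B=0, C=1, D=0: ~~((B -> A) -> (D <-> C)) = 0, (~~((B -> A) -> (D <-> C)) ^ B) = 0, so the formula = 1.
Row A=0, B=1, C=0, D=1: ~~((B -> A) -> (D <-> C)) = 1, (~~((B -> A) -> (D <-> C)) ^ B) = 0, so the formula = 1.
Row A=0, B=0, C=1, D=0: ~~((B -> A) -> (D <-> C)) = 0, (~~((B -> A) -> (D <-> C)) ^ B) = 0, so the formula = 1.

1, 0, 1, 1, 1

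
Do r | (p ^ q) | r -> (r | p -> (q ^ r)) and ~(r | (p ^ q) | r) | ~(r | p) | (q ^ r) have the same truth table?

equivalent

  p      q      r    |    φ      ψ  
False  False  False  |   True   True
False  False   True  |   True   True
False   True  False  |   True   True
False   True   True  |  False  False
 True  False  False  |  False  False
 True  False   True  |   True   True
 True   True  False  |   True   True
 True   True   True  |  False  False
The columns for φ and ψ agree on every row, so they are logically equivalent.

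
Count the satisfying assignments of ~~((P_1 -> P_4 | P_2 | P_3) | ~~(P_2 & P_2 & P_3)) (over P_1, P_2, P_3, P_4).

P_1 | P_2 | P_3 | P_4 | φ
--- | --- | --- | --- | -
 1  |  1  |  1  |  1  | 1
 1  |  1  |  1  |  0  | 1
 1  |  1  |  0  |  1  | 1
 1  |  1  |  0  |  0  | 1
 1  |  0  |  1  |  1  | 1
 1  |  0  |  1  |  0  | 1
 1  |  0  |  0  |  1  | 1
 1  |  0  |  0  |  0  | 0
 0  |  1  |  1  |  1  | 1
 0  |  1  |  1  |  0  | 1
 0  |  1  |  0  |  1  | 1
 0  |  1  |  0  |  0  | 1
 0  |  0  |  1  |  1  | 1
 0  |  0  |  1  |  0  | 1
 0  |  0  |  0  |  1  | 1
 0  |  0  |  0  |  0  | 1
The formula is true on 15 of the 16 rows.

15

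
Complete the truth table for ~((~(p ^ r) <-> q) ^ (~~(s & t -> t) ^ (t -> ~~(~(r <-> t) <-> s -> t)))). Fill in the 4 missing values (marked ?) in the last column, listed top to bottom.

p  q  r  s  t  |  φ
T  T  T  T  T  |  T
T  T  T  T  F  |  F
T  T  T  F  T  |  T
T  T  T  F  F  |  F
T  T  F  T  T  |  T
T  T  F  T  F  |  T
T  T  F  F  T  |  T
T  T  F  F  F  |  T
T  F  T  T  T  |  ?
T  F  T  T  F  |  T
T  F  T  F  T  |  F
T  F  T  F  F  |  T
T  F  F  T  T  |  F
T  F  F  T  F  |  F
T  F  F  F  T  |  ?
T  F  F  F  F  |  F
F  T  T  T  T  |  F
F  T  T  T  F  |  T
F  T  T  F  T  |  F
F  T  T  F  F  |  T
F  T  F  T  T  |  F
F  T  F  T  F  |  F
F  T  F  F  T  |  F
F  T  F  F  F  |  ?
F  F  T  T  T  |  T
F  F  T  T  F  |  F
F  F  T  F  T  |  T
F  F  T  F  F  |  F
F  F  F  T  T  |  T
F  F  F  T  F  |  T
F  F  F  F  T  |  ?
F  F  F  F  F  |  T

F, F, F, T

Row p=T, q=F, r=T, s=T, t=T: (~(p ^ r) <-> q) = F, (~~(s & t -> t) ^ (t -> ~~(~(r <-> t) <-> s -> t))) = T, ((~(p ^ r) <-> q) ^ (~~(s & t -> t) ^ (t -> ~~(~(r <-> t) <-> s -> t)))) = T, so the formula = F.
Row p=T, q=F, r=F, s=F, t=T: (~(p ^ r) <-> q) = T, (~~(s & t -> t) ^ (t -> ~~(~(r <-> t) <-> s -> t))) = F, ((~(p ^ r) <-> q) ^ (~~(s & t -> t) ^ (t -> ~~(~(r <-> t) <-> s -> t)))) = T, so the formula = F.
Row p=F, q=T, r=F, s=F, t=F: (~(p ^ r) <-> q) = T, (~~(s & t -> t) ^ (t -> ~~(~(r <-> t) <-> s -> t))) = F, ((~(p ^ r) <-> q) ^ (~~(s & t -> t) ^ (t -> ~~(~(r <-> t) <-> s -> t)))) = T, so the formula = F.
Row p=F, q=F, r=F, s=F, t=T: (~(p ^ r) <-> q) = F, (~~(s & t -> t) ^ (t -> ~~(~(r <-> t) <-> s -> t))) = F, ((~(p ^ r) <-> q) ^ (~~(s & t -> t) ^ (t -> ~~(~(r <-> t) <-> s -> t)))) = F, so the formula = T.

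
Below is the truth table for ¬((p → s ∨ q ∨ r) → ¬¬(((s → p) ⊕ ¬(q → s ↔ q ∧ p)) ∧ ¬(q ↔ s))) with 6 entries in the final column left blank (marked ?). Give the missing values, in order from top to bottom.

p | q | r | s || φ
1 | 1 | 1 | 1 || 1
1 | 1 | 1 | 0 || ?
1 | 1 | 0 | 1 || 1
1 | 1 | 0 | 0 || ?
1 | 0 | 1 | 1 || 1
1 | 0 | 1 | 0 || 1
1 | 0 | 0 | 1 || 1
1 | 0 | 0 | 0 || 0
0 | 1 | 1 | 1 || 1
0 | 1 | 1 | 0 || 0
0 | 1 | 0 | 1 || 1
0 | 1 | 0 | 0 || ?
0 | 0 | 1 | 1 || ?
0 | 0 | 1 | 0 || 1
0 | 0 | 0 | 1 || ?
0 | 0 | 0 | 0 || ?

1, 1, 0, 0, 0, 1

Row p=1, q=1, r=1, s=0: (p → s ∨ q ∨ r) = 1, ¬¬(((s → p) ⊕ ¬(q → s ↔ q ∧ p)) ∧ ¬(q ↔ s)) = 0, ((p → s ∨ q ∨ r) → ¬¬(((s → p) ⊕ ¬(q → s ↔ q ∧ p)) ∧ ¬(q ↔ s))) = 0, so the formula = 1.
Row p=1, q=1, r=0, s=0: (p → s ∨ q ∨ r) = 1, ¬¬(((s → p) ⊕ ¬(q → s ↔ q ∧ p)) ∧ ¬(q ↔ s)) = 0, ((p → s ∨ q ∨ r) → ¬¬(((s → p) ⊕ ¬(q → s ↔ q ∧ p)) ∧ ¬(q ↔ s))) = 0, so the formula = 1.
Row p=0, q=1, r=0, s=0: (p → s ∨ q ∨ r) = 1, ¬¬(((s → p) ⊕ ¬(q → s ↔ q ∧ p)) ∧ ¬(q ↔ s)) = 1, ((p → s ∨ q ∨ r) → ¬¬(((s → p) ⊕ ¬(q → s ↔ q ∧ p)) ∧ ¬(q ↔ s))) = 1, so the formula = 0.
Row p=0, q=0, r=1, s=1: (p → s ∨ q ∨ r) = 1, ¬¬(((s → p) ⊕ ¬(q → s ↔ q ∧ p)) ∧ ¬(q ↔ s)) = 1, ((p → s ∨ q ∨ r) → ¬¬(((s → p) ⊕ ¬(q → s ↔ q ∧ p)) ∧ ¬(q ↔ s))) = 1, so the formula = 0.
Row p=0, q=0, r=0, s=1: (p → s ∨ q ∨ r) = 1, ¬¬(((s → p) ⊕ ¬(q → s ↔ q ∧ p)) ∧ ¬(q ↔ s)) = 1, ((p → s ∨ q ∨ r) → ¬¬(((s → p) ⊕ ¬(q → s ↔ q ∧ p)) ∧ ¬(q ↔ s))) = 1, so the formula = 0.
Row p=0, q=0, r=0, s=0: (p → s ∨ q ∨ r) = 1, ¬¬(((s → p) ⊕ ¬(q → s ↔ q ∧ p)) ∧ ¬(q ↔ s)) = 0, ((p → s ∨ q ∨ r) → ¬¬(((s → p) ⊕ ¬(q → s ↔ q ∧ p)) ∧ ¬(q ↔ s))) = 0, so the formula = 1.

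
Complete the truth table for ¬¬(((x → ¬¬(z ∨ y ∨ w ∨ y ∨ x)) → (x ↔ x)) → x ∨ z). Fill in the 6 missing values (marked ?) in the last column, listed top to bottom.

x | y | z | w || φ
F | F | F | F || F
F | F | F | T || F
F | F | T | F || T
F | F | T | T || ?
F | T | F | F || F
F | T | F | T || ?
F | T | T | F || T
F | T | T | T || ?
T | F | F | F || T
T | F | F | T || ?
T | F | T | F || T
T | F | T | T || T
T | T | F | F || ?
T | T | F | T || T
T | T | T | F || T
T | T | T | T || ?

Row x=F, y=F, z=T, w=T: (((x → ¬¬(z ∨ y ∨ w ∨ y ∨ x)) → (x ↔ x)) → x ∨ z) = T, ¬(((x → ¬¬(z ∨ y ∨ w ∨ y ∨ x)) → (x ↔ x)) → x ∨ z) = F, so the formula = T.
Row x=F, y=T, z=F, w=T: (((x → ¬¬(z ∨ y ∨ w ∨ y ∨ x)) → (x ↔ x)) → x ∨ z) = F, ¬(((x → ¬¬(z ∨ y ∨ w ∨ y ∨ x)) → (x ↔ x)) → x ∨ z) = T, so the formula = F.
Row x=F, y=T, z=T, w=T: (((x → ¬¬(z ∨ y ∨ w ∨ y ∨ x)) → (x ↔ x)) → x ∨ z) = T, ¬(((x → ¬¬(z ∨ y ∨ w ∨ y ∨ x)) → (x ↔ x)) → x ∨ z) = F, so the formula = T.
Row x=T, y=F, z=F, w=T: (((x → ¬¬(z ∨ y ∨ w ∨ y ∨ x)) → (x ↔ x)) → x ∨ z) = T, ¬(((x → ¬¬(z ∨ y ∨ w ∨ y ∨ x)) → (x ↔ x)) → x ∨ z) = F, so the formula = T.
Row x=T, y=T, z=F, w=F: (((x → ¬¬(z ∨ y ∨ w ∨ y ∨ x)) → (x ↔ x)) → x ∨ z) = T, ¬(((x → ¬¬(z ∨ y ∨ w ∨ y ∨ x)) → (x ↔ x)) → x ∨ z) = F, so the formula = T.
Row x=T, y=T, z=T, w=T: (((x → ¬¬(z ∨ y ∨ w ∨ y ∨ x)) → (x ↔ x)) → x ∨ z) = T, ¬(((x → ¬¬(z ∨ y ∨ w ∨ y ∨ x)) → (x ↔ x)) → x ∨ z) = F, so the formula = T.

T, F, T, T, T, T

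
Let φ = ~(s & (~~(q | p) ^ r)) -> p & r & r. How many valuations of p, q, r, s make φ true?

8

  p      q      r      s    |    φ  
 True   True   True   True  |   True
 True   True   True  False  |   True
 True   True  False   True  |   True
 True   True  False  False  |  False
 True  False   True   True  |   True
 True  False   True  False  |   True
 True  False  False   True  |   True
 True  False  False  False  |  False
False   True   True   True  |  False
False   True   True  False  |  False
False   True  False   True  |   True
False   True  False  False  |  False
False  False   True   True  |   True
False  False   True  False  |  False
False  False  False   True  |  False
False  False  False  False  |  False
The formula is true on 8 of the 16 rows.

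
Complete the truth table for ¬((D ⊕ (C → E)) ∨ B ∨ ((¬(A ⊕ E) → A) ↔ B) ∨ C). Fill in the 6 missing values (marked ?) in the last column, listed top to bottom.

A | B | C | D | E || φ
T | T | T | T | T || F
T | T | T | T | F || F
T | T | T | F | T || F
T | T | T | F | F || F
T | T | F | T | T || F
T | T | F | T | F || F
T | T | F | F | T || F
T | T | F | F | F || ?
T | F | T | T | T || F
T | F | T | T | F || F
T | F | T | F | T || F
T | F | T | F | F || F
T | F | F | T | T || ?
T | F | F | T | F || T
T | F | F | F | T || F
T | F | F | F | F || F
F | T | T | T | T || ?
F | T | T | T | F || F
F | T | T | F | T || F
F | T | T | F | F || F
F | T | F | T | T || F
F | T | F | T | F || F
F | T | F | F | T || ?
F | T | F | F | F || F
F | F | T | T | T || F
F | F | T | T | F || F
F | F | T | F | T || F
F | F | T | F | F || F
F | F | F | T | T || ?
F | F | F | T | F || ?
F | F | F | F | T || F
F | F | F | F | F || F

F, T, F, F, T, F

Row A=T, B=T, C=F, D=F, E=F: (D ⊕ (C → E)) = T, ((¬(A ⊕ E) → A) ↔ B) = T, ((D ⊕ (C → E)) ∨ B ∨ ((¬(A ⊕ E) → A) ↔ B) ∨ C) = T, so the formula = F.
Row A=T, B=F, C=F, D=T, E=T: (D ⊕ (C → E)) = F, ((¬(A ⊕ E) → A) ↔ B) = F, ((D ⊕ (C → E)) ∨ B ∨ ((¬(A ⊕ E) → A) ↔ B) ∨ C) = F, so the formula = T.
Row A=F, B=T, C=T, D=T, E=T: (D ⊕ (C → E)) = F, ((¬(A ⊕ E) → A) ↔ B) = T, ((D ⊕ (C → E)) ∨ B ∨ ((¬(A ⊕ E) → A) ↔ B) ∨ C) = T, so the formula = F.
Row A=F, B=T, C=F, D=F, E=T: (D ⊕ (C → E)) = T, ((¬(A ⊕ E) → A) ↔ B) = T, ((D ⊕ (C → E)) ∨ B ∨ ((¬(A ⊕ E) → A) ↔ B) ∨ C) = T, so the formula = F.
Row A=F, B=F, C=F, D=T, E=T: (D ⊕ (C → E)) = F, ((¬(A ⊕ E) → A) ↔ B) = F, ((D ⊕ (C → E)) ∨ B ∨ ((¬(A ⊕ E) → A) ↔ B) ∨ C) = F, so the formula = T.
Row A=F, B=F, C=F, D=T, E=F: (D ⊕ (C → E)) = F, ((¬(A ⊕ E) → A) ↔ B) = T, ((D ⊕ (C → E)) ∨ B ∨ ((¬(A ⊕ E) → A) ↔ B) ∨ C) = T, so the formula = F.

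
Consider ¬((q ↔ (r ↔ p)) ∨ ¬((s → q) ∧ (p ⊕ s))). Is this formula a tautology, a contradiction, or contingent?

p  q  r  s  |  φ
T  T  T  T  |  F
T  T  T  F  |  F
T  T  F  T  |  F
T  T  F  F  |  T
T  F  T  T  |  F
T  F  T  F  |  T
T  F  F  T  |  F
T  F  F  F  |  F
F  T  T  T  |  T
F  T  T  F  |  F
F  T  F  T  |  F
F  T  F  F  |  F
F  F  T  T  |  F
F  F  T  F  |  F
F  F  F  T  |  F
F  F  F  F  |  F
3 of 16 rows are T, so the formula is contingent.

contingent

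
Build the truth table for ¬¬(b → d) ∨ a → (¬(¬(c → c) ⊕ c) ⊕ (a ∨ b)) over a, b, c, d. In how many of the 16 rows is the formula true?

a | b | c | d | φ
- | - | - | - | -
T | T | T | T | T
T | T | T | F | T
T | T | F | T | F
T | T | F | F | F
T | F | T | T | T
T | F | T | F | T
T | F | F | T | F
T | F | F | F | F
F | T | T | T | T
F | T | T | F | T
F | T | F | T | F
F | T | F | F | T
F | F | T | T | F
F | F | T | F | F
F | F | F | T | T
F | F | F | F | T
The formula is true on 9 of the 16 rows.

9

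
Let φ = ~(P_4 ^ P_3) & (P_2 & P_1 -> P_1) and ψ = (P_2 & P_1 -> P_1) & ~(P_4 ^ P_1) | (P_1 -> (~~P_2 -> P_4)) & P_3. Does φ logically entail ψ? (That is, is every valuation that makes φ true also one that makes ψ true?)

P_1 | P_2 | P_3 | P_4 || φ | ψ
 F  |  F  |  F  |  F  || T | T
 F  |  F  |  F  |  T  || F | F
 F  |  F  |  T  |  F  || F | T
 F  |  F  |  T  |  T  || T | T
 F  |  T  |  F  |  F  || T | T
 F  |  T  |  F  |  T  || F | F
 F  |  T  |  T  |  F  || F | T
 F  |  T  |  T  |  T  || T | T
 T  |  F  |  F  |  F  || T | F
 T  |  F  |  F  |  T  || F | T
 T  |  F  |  T  |  F  || F | T
 T  |  F  |  T  |  T  || T | T
 T  |  T  |  F  |  F  || T | F
 T  |  T  |  F  |  T  || F | T
 T  |  T  |  T  |  F  || F | F
 T  |  T  |  T  |  T  || T | T
At P_1=T, P_2=F, P_3=F, P_4=F we have φ true but ψ false, so φ does not entail ψ.

no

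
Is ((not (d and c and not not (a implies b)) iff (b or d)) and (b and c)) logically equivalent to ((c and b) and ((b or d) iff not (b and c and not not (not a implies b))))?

not equivalent

a | b | c | d | φ | ψ
- | - | - | - | - | -
1 | 1 | 1 | 1 | 0 | 0
1 | 1 | 1 | 0 | 1 | 0
1 | 1 | 0 | 1 | 0 | 0
1 | 1 | 0 | 0 | 0 | 0
1 | 0 | 1 | 1 | 0 | 0
1 | 0 | 1 | 0 | 0 | 0
1 | 0 | 0 | 1 | 0 | 0
1 | 0 | 0 | 0 | 0 | 0
0 | 1 | 1 | 1 | 0 | 0
0 | 1 | 1 | 0 | 1 | 0
0 | 1 | 0 | 1 | 0 | 0
0 | 1 | 0 | 0 | 0 | 0
0 | 0 | 1 | 1 | 0 | 0
0 | 0 | 1 | 0 | 0 | 0
0 | 0 | 0 | 1 | 0 | 0
0 | 0 | 0 | 0 | 0 | 0
The columns differ at a=1, b=1, c=1, d=0 (φ=1, ψ=0), so they are not equivalent.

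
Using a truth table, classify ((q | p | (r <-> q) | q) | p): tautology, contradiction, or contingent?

p  q  r     (r <-> q)  (q | p | (r <-> q) | q)  ((q | p | (r <-> q) | q) | p)
0  0  0         1                 1                           1              
0  0  1         0                 0                           0              
0  1  0         0                 1                           1              
0  1  1         1                 1                           1              
1  0  0         1                 1                           1              
1  0  1         0                 1                           1              
1  1  0         0                 1                           1              
1  1  1         1                 1                           1              
7 of 8 rows are 1, so the formula is contingent.

contingent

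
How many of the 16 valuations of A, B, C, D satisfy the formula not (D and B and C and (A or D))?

A  B  C  D  |  φ
1  1  1  1  |  0
1  1  1  0  |  1
1  1  0  1  |  1
1  1  0  0  |  1
1  0  1  1  |  1
1  0  1  0  |  1
1  0  0  1  |  1
1  0  0  0  |  1
0  1  1  1  |  0
0  1  1  0  |  1
0  1  0  1  |  1
0  1  0  0  |  1
0  0  1  1  |  1
0  0  1  0  |  1
0  0  0  1  |  1
0  0  0  0  |  1
The formula is true on 14 of the 16 rows.

14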